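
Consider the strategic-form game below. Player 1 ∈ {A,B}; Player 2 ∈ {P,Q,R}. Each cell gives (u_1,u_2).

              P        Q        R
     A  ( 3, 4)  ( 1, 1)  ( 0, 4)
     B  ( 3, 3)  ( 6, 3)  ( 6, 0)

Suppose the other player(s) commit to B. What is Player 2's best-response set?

u_2(P vs B) = 3
u_2(Q vs B) = 3
u_2(R vs B) = 0
max payoff 3 at {P,Q}

BR_2 = {P,Q}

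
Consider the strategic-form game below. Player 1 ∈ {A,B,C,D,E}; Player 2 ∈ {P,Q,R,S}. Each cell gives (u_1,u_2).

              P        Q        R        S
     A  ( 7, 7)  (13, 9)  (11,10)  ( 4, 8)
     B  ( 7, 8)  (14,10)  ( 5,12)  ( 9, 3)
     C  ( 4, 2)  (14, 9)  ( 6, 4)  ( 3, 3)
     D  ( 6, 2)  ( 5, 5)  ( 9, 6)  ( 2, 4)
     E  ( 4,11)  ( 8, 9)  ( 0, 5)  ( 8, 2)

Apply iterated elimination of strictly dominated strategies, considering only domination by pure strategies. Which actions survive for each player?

Remaining: P1:{A,B,C} P2:{Q,R}

P1 drop D (A beats it: P:7>6 Q:13>5 R:11>9 S:4>2)
P1 drop E (B beats it: P:7>4 Q:14>8 R:5>0 S:9>8)
P2 drop P (Q beats it: A:9>7 B:10>8 C:9>2)
P2 drop S (Q beats it: A:9>8 B:10>3 C:9>3)
P1→{A,B,C} P2→{Q,R}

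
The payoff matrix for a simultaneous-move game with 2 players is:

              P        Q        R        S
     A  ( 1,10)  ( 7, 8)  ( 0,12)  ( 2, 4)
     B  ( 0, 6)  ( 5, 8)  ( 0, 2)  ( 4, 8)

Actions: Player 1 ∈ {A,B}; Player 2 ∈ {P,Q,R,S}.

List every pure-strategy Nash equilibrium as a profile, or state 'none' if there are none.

(A,P): not NE [P2→R gives 12>10]
(A,Q): not NE [P2→R gives 12>8]
(A,R): NE
(A,S): not NE [P1→B gives 4>2; P2→R gives 12>4]
(B,P): not NE [P1→A gives 1>0; P2→S gives 8>6]
(B,Q): not NE [P1→A gives 7>5]
(B,R): not NE [P2→S gives 8>2]
(B,S): NE

NE set: (A,R), (B,S)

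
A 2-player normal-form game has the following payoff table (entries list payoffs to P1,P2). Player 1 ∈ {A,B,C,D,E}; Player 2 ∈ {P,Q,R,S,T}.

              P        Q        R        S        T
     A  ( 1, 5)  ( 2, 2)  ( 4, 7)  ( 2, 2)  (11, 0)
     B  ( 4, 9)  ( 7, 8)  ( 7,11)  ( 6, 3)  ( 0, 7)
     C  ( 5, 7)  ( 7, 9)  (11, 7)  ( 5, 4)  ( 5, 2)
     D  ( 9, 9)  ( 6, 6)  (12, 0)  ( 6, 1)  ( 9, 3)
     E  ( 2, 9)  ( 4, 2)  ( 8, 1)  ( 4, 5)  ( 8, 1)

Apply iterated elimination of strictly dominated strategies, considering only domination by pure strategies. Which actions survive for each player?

IESDS → P1:{B,C,D} P2:{P,Q,R}

P1 drop E (D beats it: P:9>2 Q:6>4 R:12>8 S:6>4 T:9>8)
P2 drop S (P beats it: A:5>2 B:9>3 C:7>4 D:9>1)
P2 drop T (P beats it: A:5>0 B:9>7 C:7>2 D:9>3)
P1 drop A (B beats it: P:4>1 Q:7>2 R:7>4)
P1→{B,C,D} P2→{P,Q,R}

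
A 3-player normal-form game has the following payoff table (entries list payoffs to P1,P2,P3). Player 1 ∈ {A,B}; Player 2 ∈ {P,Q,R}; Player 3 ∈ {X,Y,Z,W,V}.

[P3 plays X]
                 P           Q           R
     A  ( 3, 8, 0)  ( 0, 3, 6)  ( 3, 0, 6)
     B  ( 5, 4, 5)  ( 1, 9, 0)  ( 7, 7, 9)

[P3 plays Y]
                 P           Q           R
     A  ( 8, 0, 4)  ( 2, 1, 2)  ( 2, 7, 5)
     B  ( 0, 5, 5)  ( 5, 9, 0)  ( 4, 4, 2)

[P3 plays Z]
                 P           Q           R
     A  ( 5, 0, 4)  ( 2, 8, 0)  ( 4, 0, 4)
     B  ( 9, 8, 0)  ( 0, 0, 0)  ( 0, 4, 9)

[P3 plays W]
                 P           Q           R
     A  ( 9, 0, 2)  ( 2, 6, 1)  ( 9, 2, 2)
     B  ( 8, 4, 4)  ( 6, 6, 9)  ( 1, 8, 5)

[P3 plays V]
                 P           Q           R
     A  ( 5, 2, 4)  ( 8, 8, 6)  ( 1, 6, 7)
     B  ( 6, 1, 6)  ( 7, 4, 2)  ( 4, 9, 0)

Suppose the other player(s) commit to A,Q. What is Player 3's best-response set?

u_3(X vs A,Q) = 6
u_3(Y vs A,Q) = 2
u_3(Z vs A,Q) = 0
u_3(W vs A,Q) = 1
u_3(V vs A,Q) = 6
max payoff 6 at {X,V}

BR_3 = {X,V}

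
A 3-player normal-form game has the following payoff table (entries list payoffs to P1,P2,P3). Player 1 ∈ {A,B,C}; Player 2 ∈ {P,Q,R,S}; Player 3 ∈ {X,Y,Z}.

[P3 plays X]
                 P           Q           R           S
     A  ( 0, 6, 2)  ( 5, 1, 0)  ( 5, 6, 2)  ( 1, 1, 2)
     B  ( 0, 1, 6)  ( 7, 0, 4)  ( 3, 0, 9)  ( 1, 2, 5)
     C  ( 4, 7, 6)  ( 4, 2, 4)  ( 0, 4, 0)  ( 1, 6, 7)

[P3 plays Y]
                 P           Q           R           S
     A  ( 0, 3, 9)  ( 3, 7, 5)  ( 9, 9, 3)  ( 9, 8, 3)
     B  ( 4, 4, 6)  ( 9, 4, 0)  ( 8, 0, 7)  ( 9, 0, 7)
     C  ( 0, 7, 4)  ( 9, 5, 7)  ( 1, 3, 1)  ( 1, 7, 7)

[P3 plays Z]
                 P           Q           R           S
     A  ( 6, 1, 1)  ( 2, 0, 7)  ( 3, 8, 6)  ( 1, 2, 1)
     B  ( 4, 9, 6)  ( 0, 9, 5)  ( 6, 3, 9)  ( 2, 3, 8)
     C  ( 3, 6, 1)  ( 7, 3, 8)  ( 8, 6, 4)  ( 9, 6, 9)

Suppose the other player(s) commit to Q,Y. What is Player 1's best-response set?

u_1(A vs Q,Y) = 3
u_1(B vs Q,Y) = 9
u_1(C vs Q,Y) = 9
max payoff 9 at {B,C}

BR_1 = {B,C}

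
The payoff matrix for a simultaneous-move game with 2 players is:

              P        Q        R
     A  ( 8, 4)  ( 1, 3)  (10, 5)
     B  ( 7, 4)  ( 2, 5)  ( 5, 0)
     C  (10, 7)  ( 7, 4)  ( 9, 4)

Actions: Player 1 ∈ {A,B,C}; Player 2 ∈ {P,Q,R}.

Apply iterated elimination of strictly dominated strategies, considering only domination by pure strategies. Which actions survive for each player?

Remaining: P1:{A,C} P2:{P,R}

P1 drop B (C beats it: P:10>7 Q:7>2 R:9>5)
P2 drop Q (P beats it: A:4>3 C:7>4)
P1→{A,C} P2→{P,R}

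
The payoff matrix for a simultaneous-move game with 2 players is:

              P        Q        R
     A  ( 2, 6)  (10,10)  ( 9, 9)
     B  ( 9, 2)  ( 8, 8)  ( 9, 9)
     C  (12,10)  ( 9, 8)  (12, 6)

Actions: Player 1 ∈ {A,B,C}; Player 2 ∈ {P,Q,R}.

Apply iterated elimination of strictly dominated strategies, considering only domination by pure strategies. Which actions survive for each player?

P1 drop B (C beats it: P:12>9 Q:9>8 R:12>9)
P2 drop R (Q beats it: A:10>9 C:8>6)
P1→{A,C} P2→{P,Q}

Survivors P1:{A,C} P2:{P,Q}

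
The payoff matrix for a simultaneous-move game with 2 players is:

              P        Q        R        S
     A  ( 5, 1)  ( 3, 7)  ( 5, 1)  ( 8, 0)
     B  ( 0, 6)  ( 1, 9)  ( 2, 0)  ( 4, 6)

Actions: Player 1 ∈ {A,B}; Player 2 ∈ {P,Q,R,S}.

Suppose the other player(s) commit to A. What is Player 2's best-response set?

argmax u_2 = {Q}

u_2(P vs A) = 1
u_2(Q vs A) = 7
u_2(R vs A) = 1
u_2(S vs A) = 0
max payoff 7 at {Q}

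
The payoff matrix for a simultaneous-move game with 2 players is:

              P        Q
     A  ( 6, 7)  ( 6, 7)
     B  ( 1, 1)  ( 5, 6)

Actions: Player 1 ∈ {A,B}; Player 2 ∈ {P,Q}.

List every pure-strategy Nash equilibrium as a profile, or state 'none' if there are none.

NE set: (A,P), (A,Q)

(A,P): NE
(A,Q): NE
(B,P): not NE [P1→A gives 6>1; P2→Q gives 6>1]
(B,Q): not NE [P1→A gives 6>5]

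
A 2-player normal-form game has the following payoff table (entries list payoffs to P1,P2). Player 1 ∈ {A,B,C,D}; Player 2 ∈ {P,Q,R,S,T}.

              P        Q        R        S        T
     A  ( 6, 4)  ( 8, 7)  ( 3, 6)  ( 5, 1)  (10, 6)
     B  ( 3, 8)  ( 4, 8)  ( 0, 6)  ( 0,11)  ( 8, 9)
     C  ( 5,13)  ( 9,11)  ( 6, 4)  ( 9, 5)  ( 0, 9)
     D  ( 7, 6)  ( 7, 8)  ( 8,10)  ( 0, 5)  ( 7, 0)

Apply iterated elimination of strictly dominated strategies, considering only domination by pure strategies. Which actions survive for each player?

IESDS → P1:{A,C,D} P2:{P,Q,R}

P1 drop B (A beats it: P:6>3 Q:8>4 R:3>0 S:5>0 T:10>8)
P2 drop S (P beats it: A:4>1 C:13>5 D:6>5)
P2 drop T (Q beats it: A:7>6 C:11>9 D:8>0)
P1→{A,C,D} P2→{P,Q,R}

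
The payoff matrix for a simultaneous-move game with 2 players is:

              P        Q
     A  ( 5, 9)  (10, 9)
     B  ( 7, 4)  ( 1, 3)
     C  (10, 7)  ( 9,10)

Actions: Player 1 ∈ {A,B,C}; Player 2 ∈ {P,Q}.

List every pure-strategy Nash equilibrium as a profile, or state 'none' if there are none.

Nash profiles: (A,Q)

(A,P): not NE [P1→C gives 10>5]
(A,Q): NE
(B,P): not NE [P1→C gives 10>7]
(B,Q): not NE [P1→A gives 10>1; P2→P gives 4>3]
(C,P): not NE [P2→Q gives 10>7]
(C,Q): not NE [P1→A gives 10>9]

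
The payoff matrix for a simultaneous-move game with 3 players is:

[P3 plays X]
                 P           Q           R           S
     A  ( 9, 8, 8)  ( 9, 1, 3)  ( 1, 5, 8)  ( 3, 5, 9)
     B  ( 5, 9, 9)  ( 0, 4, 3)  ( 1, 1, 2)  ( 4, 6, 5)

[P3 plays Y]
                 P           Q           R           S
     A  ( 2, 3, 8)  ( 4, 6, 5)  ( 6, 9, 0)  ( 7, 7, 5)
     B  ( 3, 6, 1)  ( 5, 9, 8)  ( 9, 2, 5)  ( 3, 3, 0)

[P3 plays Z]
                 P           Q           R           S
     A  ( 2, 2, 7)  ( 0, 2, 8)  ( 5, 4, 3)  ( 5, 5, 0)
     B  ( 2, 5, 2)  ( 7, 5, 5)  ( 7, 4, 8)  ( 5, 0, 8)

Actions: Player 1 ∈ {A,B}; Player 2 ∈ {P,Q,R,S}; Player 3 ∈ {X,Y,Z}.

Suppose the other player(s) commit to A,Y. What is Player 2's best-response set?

argmax u_2 = {R}

u_2(P vs A,Y) = 3
u_2(Q vs A,Y) = 6
u_2(R vs A,Y) = 9
u_2(S vs A,Y) = 7
max payoff 9 at {R}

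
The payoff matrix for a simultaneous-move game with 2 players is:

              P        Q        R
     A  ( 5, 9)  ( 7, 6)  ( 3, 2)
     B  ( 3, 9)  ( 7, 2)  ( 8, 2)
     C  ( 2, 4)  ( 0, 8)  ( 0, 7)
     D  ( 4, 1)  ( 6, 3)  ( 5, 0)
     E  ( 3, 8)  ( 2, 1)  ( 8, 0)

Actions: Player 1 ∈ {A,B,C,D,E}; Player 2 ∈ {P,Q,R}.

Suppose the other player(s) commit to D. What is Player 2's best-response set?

u_2(P vs D) = 1
u_2(Q vs D) = 3
u_2(R vs D) = 0
max payoff 3 at {Q}

BR_2 = {Q}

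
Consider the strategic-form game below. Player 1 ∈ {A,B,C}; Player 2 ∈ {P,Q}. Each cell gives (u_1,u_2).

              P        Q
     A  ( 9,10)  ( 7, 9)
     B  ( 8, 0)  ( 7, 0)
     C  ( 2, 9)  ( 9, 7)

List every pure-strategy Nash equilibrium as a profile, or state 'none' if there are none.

(A,P): NE
(A,Q): not NE [P1→C gives 9>7; P2→P gives 10>9]
(B,P): not NE [P1→A gives 9>8]
(B,Q): not NE [P1→C gives 9>7]
(C,P): not NE [P1→A gives 9>2]
(C,Q): not NE [P2→P gives 9>7]

PSNE = {(A,P)}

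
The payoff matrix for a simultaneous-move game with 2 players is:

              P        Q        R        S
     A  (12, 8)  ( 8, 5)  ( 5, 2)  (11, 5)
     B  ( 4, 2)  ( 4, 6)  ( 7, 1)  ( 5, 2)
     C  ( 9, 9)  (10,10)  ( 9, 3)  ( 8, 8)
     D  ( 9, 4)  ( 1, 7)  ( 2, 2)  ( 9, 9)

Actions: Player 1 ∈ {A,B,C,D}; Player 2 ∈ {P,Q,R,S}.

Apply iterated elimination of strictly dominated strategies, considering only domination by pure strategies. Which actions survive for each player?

P1 drop B (C beats it: P:9>4 Q:10>4 R:9>7 S:8>5)
P1 drop D (A beats it: P:12>9 Q:8>1 R:5>2 S:11>9)
P2 drop R (P beats it: A:8>2 C:9>3)
P2 drop S (P beats it: A:8>5 C:9>8)
P1→{A,C} P2→{P,Q}

IESDS → P1:{A,C} P2:{P,Q}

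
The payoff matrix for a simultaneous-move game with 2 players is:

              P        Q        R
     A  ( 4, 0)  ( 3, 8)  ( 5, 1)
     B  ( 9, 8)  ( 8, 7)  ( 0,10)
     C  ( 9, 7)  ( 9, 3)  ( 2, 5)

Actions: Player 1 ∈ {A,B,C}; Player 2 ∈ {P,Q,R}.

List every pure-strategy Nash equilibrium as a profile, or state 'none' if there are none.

(A,P): not NE [P1→C gives 9>4; P2→Q gives 8>0]
(A,Q): not NE [P1→C gives 9>3]
(A,R): not NE [P2→Q gives 8>1]
(B,P): not NE [P2→R gives 10>8]
(B,Q): not NE [P1→C gives 9>8; P2→R gives 10>7]
(B,R): not NE [P1→A gives 5>0]
(C,P): NE
(C,Q): not NE [P2→P gives 7>3]
(C,R): not NE [P1→A gives 5>2; P2→P gives 7>5]

PSNE = {(C,P)}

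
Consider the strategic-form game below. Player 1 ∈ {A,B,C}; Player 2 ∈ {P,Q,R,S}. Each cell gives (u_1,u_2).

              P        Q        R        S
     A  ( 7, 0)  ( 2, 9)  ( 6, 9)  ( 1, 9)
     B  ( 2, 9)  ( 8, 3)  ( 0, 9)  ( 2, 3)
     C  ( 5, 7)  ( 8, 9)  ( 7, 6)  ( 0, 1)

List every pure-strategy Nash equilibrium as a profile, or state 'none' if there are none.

PSNE = {(C,Q)}

(A,P): not NE [P2→S gives 9>0]
(A,Q): not NE [P1→C gives 8>2]
(A,R): not NE [P1→C gives 7>6]
(A,S): not NE [P1→B gives 2>1]
(B,P): not NE [P1→A gives 7>2]
(B,Q): not NE [P2→R gives 9>3]
(B,R): not NE [P1→C gives 7>0]
(B,S): not NE [P2→R gives 9>3]
(C,P): not NE [P1→A gives 7>5; P2→Q gives 9>7]
(C,Q): NE
(C,R): not NE [P2→Q gives 9>6]
(C,S): not NE [P1→B gives 2>0; P2→Q gives 9>1]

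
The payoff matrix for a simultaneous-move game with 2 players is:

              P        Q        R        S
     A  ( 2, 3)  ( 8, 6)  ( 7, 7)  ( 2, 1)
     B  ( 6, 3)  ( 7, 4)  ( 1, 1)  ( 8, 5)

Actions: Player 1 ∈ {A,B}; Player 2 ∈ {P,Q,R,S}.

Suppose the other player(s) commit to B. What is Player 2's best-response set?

u_2(P vs B) = 3
u_2(Q vs B) = 4
u_2(R vs B) = 1
u_2(S vs B) = 5
max payoff 5 at {S}

P2 best: {S}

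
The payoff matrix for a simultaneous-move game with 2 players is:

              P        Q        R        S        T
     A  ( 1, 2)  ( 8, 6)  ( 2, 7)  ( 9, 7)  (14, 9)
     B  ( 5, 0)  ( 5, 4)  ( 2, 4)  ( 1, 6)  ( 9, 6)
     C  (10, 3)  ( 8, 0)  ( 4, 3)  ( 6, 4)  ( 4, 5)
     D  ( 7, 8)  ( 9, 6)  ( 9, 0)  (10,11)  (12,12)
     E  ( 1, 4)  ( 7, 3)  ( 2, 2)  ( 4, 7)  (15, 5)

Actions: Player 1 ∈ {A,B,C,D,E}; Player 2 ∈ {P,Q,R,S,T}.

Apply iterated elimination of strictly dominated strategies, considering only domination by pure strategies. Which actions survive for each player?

Remaining: P1:{A,D,E} P2:{S,T}

P1 drop B (D beats it: P:7>5 Q:9>5 R:9>2 S:10>1 T:12>9)
P2 drop P (S beats it: A:7>2 C:4>3 D:11>8 E:7>4)
P1 drop C (D beats it: Q:9>8 R:9>4 S:10>6 T:12>4)
P2 drop Q (S beats it: A:7>6 D:11>6 E:7>3)
P2 drop R (T beats it: A:9>7 D:12>0 E:5>2)
P1→{A,D,E} P2→{S,T}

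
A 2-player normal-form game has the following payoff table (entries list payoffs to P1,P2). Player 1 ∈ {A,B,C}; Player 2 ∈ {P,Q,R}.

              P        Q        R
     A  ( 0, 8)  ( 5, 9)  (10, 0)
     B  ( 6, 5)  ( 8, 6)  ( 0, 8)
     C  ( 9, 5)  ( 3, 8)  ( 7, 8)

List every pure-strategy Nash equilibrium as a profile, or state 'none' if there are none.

PSNE: ∅

(A,P): not NE [P1→C gives 9>0; P2→Q gives 9>8]
(A,Q): not NE [P1→B gives 8>5]
(A,R): not NE [P2→Q gives 9>0]
(B,P): not NE [P1→C gives 9>6; P2→R gives 8>5]
(B,Q): not NE [P2→R gives 8>6]
(B,R): not NE [P1→A gives 10>0]
(C,P): not NE [P2→R gives 8>5]
(C,Q): not NE [P1→B gives 8>3]
(C,R): not NE [P1→A gives 10>7]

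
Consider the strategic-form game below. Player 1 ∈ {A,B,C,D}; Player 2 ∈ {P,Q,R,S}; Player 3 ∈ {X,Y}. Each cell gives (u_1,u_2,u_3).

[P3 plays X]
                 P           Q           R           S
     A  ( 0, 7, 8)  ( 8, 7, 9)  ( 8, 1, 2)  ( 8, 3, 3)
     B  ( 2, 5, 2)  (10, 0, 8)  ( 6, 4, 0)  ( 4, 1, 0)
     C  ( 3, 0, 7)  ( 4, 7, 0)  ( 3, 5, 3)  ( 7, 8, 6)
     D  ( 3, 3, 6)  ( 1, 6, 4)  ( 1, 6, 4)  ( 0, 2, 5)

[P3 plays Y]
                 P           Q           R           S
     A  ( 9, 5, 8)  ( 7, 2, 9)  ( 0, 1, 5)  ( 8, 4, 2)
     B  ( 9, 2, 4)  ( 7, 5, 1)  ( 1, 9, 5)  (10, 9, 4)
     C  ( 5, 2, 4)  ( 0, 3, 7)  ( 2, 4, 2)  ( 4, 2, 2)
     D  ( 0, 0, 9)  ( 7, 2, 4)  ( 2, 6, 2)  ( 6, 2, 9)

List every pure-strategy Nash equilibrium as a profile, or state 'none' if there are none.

Nash profiles: (A,P,Y), (B,S,Y)

(A,P,X): not NE [P1→D gives 3>0]
(A,P,Y): NE
(A,Q,X): not NE [P1→B gives 10>8]
(A,Q,Y): not NE [P2→P gives 5>2]
(A,R,X): not NE [P2→Q gives 7>1; P3→Y gives 5>2]
(A,R,Y): not NE [P1→D gives 2>0; P2→P gives 5>1]
(A,S,X): not NE [P2→Q gives 7>3]
(A,S,Y): not NE [P1→B gives 10>8; P2→P gives 5>4; P3→X gives 3>2]
(B,P,X): not NE [P1→D gives 3>2; P3→Y gives 4>2]
(B,P,Y): not NE [P2→S gives 9>2]
(B,Q,X): not NE [P2→P gives 5>0]
(B,Q,Y): not NE [P2→S gives 9>5; P3→X gives 8>1]
(B,R,X): not NE [P1→A gives 8>6; P2→P gives 5>4; P3→Y gives 5>0]
(B,R,Y): not NE [P1→D gives 2>1]
(B,S,X): not NE [P1→A gives 8>4; P2→P gives 5>1; P3→Y gives 4>0]
(B,S,Y): NE
(C,P,X): not NE [P2→S gives 8>0]
(C,P,Y): not NE [P1→B gives 9>5; P2→R gives 4>2; P3→X gives 7>4]
(C,Q,X): not NE [P1→B gives 10>4; P2→S gives 8>7; P3→Y gives 7>0]
(C,Q,Y): not NE [P1→D gives 7>0; P2→R gives 4>3]
(C,R,X): not NE [P1→A gives 8>3; P2→S gives 8>5]
(C,R,Y): not NE [P3→X gives 3>2]
(C,S,X): not NE [P1→A gives 8>7]
(C,S,Y): not NE [P1→B gives 10>4; P2→R gives 4>2; P3→X gives 6>2]
(D,P,X): not NE [P2→R gives 6>3; P3→Y gives 9>6]
(D,P,Y): not NE [P1→B gives 9>0; P2→R gives 6>0]
(D,Q,X): not NE [P1→B gives 10>1]
(D,Q,Y): not NE [P2→R gives 6>2]
(D,R,X): not NE [P1→A gives 8>1]
(D,R,Y): not NE [P3→X gives 4>2]
(D,S,X): not NE [P1→A gives 8>0; P2→R gives 6>2; P3→Y gives 9>5]
(D,S,Y): not NE [P1→B gives 10>6; P2→R gives 6>2]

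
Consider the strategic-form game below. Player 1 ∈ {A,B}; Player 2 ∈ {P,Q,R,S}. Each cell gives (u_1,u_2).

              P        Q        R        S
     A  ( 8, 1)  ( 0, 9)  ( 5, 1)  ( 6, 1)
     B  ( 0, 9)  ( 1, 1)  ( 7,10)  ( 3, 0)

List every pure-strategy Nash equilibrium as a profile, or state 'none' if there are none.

PSNE = {(B,R)}

(A,P): not NE [P2→Q gives 9>1]
(A,Q): not NE [P1→B gives 1>0]
(A,R): not NE [P1→B gives 7>5; P2→Q gives 9>1]
(A,S): not NE [P2→Q gives 9>1]
(B,P): not NE [P1→A gives 8>0; P2→R gives 10>9]
(B,Q): not NE [P2→R gives 10>1]
(B,R): NE
(B,S): not NE [P1→A gives 6>3; P2→R gives 10>0]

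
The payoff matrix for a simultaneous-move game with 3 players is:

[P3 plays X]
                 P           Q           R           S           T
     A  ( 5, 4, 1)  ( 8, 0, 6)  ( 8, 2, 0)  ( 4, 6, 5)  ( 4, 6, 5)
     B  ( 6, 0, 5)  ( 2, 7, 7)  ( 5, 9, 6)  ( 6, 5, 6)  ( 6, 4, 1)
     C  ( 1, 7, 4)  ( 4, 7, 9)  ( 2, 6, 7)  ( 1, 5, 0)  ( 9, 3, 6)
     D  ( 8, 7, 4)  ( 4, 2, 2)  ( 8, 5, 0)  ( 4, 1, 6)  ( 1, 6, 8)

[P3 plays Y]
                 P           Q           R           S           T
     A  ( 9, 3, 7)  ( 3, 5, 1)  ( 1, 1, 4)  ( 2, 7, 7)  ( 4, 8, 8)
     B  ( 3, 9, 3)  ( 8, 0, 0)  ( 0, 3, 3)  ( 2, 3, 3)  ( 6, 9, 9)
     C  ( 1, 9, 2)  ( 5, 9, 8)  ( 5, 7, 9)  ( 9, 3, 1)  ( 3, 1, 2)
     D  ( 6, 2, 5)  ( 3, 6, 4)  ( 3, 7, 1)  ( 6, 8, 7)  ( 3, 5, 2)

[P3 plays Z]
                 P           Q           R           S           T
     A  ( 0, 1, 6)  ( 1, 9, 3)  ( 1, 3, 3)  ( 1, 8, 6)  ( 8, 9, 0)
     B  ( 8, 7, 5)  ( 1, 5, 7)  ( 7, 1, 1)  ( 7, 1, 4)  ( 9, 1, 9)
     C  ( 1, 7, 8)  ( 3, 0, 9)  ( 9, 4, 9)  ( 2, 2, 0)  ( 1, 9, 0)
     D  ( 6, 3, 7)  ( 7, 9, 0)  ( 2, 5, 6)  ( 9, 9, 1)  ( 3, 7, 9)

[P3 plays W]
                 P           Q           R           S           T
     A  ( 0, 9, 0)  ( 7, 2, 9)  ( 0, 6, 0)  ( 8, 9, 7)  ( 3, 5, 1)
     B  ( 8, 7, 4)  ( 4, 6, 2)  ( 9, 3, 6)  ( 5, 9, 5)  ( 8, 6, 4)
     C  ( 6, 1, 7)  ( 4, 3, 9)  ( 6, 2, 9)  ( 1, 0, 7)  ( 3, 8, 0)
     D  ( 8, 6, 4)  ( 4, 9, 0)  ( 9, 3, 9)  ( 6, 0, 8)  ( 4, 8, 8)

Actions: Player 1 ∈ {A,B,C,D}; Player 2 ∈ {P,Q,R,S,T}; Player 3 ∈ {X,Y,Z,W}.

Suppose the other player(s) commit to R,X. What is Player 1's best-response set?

P1 best: {A,D}

u_1(A vs R,X) = 8
u_1(B vs R,X) = 5
u_1(C vs R,X) = 2
u_1(D vs R,X) = 8
max payoff 8 at {A,D}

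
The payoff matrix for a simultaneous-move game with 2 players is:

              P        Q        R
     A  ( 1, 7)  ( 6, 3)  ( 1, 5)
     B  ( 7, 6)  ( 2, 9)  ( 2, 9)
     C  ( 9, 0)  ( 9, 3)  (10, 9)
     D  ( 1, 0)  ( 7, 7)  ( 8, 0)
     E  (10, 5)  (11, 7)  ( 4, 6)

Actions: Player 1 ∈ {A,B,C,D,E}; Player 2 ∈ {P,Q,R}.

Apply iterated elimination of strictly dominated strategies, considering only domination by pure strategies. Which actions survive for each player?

Remaining: P1:{C,E} P2:{Q,R}

P1 drop A (C beats it: P:9>1 Q:9>6 R:10>1)
P1 drop B (C beats it: P:9>7 Q:9>2 R:10>2)
P1 drop D (C beats it: P:9>1 Q:9>7 R:10>8)
P2 drop P (Q beats it: C:3>0 E:7>5)
P1→{C,E} P2→{Q,R}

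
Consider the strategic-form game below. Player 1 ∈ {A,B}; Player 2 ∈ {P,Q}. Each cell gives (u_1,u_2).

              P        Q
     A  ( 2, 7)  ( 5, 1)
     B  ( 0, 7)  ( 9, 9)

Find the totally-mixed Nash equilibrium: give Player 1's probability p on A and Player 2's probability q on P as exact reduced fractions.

p=1/4, q=2/3

P1 indiff ⇒ q·2+(1-q)·5 = q·0+(1-q)·9 ⇒ q(2) = (1-q)(4) ⇒ q = 2/3
P2 indiff ⇒ p·7+(1-p)·7 = p·1+(1-p)·9 ⇒ p(6) = (1-p)(2) ⇒ p = 1/4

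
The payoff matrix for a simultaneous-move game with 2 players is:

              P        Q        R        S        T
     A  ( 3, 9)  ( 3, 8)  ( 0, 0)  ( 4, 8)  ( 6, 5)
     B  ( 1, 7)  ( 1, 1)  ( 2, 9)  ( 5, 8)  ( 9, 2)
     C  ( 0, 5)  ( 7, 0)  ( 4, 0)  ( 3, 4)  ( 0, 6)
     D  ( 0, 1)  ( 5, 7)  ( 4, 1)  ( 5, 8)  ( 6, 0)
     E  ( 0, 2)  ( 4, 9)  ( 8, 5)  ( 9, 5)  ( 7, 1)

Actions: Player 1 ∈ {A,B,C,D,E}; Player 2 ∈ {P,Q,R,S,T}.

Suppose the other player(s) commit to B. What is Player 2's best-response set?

u_2(P vs B) = 7
u_2(Q vs B) = 1
u_2(R vs B) = 9
u_2(S vs B) = 8
u_2(T vs B) = 2
max payoff 9 at {R}

BR_2 = {R}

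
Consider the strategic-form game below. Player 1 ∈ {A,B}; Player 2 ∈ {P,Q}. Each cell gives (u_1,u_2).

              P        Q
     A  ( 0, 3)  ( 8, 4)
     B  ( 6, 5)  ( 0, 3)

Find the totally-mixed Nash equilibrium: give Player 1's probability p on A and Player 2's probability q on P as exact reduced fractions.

P1 indiff ⇒ q·0+(1-q)·8 = q·6+(1-q)·0 ⇒ q(-6) = (1-q)(-8) ⇒ q = 4/7
P2 indiff ⇒ p·3+(1-p)·5 = p·4+(1-p)·3 ⇒ p(-1) = (1-p)(-2) ⇒ p = 2/3

P1 mixes 2/3 on A; P2 mixes 4/7 on P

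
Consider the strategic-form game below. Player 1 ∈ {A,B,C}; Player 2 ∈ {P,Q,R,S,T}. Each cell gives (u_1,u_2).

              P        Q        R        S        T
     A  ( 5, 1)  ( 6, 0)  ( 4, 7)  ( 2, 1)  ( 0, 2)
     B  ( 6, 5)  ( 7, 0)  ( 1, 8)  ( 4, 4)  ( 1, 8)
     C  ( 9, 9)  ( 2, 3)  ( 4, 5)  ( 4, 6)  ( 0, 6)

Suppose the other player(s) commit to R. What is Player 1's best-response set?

BR_1 = {A,C}

u_1(A vs R) = 4
u_1(B vs R) = 1
u_1(C vs R) = 4
max payoff 4 at {A,C}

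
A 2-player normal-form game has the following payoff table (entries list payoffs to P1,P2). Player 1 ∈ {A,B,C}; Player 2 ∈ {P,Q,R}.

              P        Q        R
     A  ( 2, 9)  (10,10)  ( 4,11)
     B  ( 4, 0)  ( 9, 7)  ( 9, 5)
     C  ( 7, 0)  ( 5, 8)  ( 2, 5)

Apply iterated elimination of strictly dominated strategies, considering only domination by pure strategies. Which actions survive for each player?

P2 drop P (Q beats it: A:10>9 B:7>0 C:8>0)
P1 drop C (A beats it: Q:10>5 R:4>2)
P1→{A,B} P2→{Q,R}

Remaining: P1:{A,B} P2:{Q,R}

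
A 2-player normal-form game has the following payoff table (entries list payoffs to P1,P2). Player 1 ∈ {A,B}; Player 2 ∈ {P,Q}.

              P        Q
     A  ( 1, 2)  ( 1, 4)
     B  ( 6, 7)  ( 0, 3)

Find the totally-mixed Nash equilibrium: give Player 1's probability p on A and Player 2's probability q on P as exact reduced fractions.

P1 indiff ⇒ q·1+(1-q)·1 = q·6+(1-q)·0 ⇒ q(-5) = (1-q)(-1) ⇒ q = 1/6
P2 indiff ⇒ p·2+(1-p)·7 = p·4+(1-p)·3 ⇒ p(-2) = (1-p)(-4) ⇒ p = 2/3

p=2/3, q=1/6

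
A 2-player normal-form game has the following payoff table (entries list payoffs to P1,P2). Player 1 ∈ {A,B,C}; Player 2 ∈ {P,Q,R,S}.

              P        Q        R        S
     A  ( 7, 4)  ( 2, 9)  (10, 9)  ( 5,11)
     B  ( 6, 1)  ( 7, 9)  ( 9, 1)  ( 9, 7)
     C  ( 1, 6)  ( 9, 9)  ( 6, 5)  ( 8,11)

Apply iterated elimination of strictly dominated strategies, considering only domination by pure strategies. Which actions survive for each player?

IESDS → P1:{B,C} P2:{Q,S}

P2 drop P (Q beats it: A:9>4 B:9>1 C:9>6)
P2 drop R (S beats it: A:11>9 B:7>1 C:11>5)
P1 drop A (B beats it: Q:7>2 S:9>5)
P1→{B,C} P2→{Q,S}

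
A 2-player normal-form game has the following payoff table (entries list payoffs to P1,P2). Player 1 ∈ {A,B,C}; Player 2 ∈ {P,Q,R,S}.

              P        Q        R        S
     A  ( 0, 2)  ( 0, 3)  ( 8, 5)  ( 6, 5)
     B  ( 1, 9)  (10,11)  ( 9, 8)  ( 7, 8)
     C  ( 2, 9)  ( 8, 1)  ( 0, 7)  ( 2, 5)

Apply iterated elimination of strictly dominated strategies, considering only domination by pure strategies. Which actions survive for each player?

IESDS → P1:{B,C} P2:{P,Q}

P1 drop A (B beats it: P:1>0 Q:10>0 R:9>8 S:7>6)
P2 drop R (P beats it: B:9>8 C:9>7)
P2 drop S (P beats it: B:9>8 C:9>5)
P1→{B,C} P2→{P,Q}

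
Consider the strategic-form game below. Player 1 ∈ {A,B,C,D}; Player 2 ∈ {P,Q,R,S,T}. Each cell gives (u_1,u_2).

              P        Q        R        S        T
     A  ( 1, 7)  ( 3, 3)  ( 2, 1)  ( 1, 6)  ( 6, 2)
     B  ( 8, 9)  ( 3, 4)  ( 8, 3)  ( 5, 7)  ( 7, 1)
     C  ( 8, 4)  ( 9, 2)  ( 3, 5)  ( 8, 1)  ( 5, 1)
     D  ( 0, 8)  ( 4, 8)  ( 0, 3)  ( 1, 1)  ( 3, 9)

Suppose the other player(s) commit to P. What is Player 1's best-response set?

u_1(A vs P) = 1
u_1(B vs P) = 8
u_1(C vs P) = 8
u_1(D vs P) = 0
max payoff 8 at {B,C}

BR_1 = {B,C}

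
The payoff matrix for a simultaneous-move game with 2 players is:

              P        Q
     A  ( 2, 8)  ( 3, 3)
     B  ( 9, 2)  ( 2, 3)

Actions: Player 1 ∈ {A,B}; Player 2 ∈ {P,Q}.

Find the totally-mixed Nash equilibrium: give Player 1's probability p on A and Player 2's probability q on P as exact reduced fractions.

P1 indiff ⇒ q·2+(1-q)·3 = q·9+(1-q)·2 ⇒ q(-7) = (1-q)(-1) ⇒ q = 1/8
P2 indiff ⇒ p·8+(1-p)·2 = p·3+(1-p)·3 ⇒ p(5) = (1-p)(1) ⇒ p = 1/6

P1 mixes 1/6 on A; P2 mixes 1/8 on P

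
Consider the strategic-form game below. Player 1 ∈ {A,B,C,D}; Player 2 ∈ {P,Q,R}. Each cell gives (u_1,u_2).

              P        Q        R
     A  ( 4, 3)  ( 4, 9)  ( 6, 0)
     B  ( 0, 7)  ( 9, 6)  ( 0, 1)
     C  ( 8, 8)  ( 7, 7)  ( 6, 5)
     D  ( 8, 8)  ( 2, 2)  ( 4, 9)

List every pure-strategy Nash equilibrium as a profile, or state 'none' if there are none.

PSNE = {(C,P)}

(A,P): not NE [P1→D gives 8>4; P2→Q gives 9>3]
(A,Q): not NE [P1→B gives 9>4]
(A,R): not NE [P2→Q gives 9>0]
(B,P): not NE [P1→D gives 8>0]
(B,Q): not NE [P2→P gives 7>6]
(B,R): not NE [P1→C gives 6>0; P2→P gives 7>1]
(C,P): NE
(C,Q): not NE [P1→B gives 9>7; P2→P gives 8>7]
(C,R): not NE [P2→P gives 8>5]
(D,P): not NE [P2→R gives 9>8]
(D,Q): not NE [P1→B gives 9>2; P2→R gives 9>2]
(D,R): not NE [P1→C gives 6>4]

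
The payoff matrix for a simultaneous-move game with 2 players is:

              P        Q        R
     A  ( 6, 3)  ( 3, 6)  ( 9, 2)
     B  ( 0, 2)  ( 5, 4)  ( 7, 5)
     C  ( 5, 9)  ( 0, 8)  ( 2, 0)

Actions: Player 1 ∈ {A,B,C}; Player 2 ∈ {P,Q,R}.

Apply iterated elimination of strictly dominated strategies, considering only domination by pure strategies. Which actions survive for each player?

Remaining: P1:{A,B} P2:{Q,R}

P1 drop C (A beats it: P:6>5 Q:3>0 R:9>2)
P2 drop P (Q beats it: A:6>3 B:4>2)
P1→{A,B} P2→{Q,R}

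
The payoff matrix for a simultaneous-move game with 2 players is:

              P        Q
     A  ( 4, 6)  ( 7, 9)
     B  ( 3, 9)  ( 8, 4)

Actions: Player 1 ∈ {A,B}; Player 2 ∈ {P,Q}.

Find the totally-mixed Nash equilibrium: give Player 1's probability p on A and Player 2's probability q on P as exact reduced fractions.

P1 indiff ⇒ q·4+(1-q)·7 = q·3+(1-q)·8 ⇒ q(1) = (1-q)(1) ⇒ q = 1/2
P2 indiff ⇒ p·6+(1-p)·9 = p·9+(1-p)·4 ⇒ p(-3) = (1-p)(-5) ⇒ p = 5/8

P1 mixes 5/8 on A; P2 mixes 1/2 on P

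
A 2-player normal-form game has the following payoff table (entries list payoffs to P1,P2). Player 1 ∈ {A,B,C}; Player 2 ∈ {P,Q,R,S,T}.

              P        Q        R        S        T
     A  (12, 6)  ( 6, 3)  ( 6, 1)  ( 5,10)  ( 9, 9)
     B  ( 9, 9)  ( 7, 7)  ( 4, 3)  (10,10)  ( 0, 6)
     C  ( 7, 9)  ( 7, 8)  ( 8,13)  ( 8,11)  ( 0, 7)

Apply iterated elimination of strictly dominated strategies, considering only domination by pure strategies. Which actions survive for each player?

IESDS → P1:{B,C} P2:{R,S}

P2 drop P (S beats it: A:10>6 B:10>9 C:11>9)
P2 drop Q (S beats it: A:10>3 B:10>7 C:11>8)
P2 drop T (S beats it: A:10>9 B:10>6 C:11>7)
P1 drop A (C beats it: R:8>6 S:8>5)
P1→{B,C} P2→{R,S}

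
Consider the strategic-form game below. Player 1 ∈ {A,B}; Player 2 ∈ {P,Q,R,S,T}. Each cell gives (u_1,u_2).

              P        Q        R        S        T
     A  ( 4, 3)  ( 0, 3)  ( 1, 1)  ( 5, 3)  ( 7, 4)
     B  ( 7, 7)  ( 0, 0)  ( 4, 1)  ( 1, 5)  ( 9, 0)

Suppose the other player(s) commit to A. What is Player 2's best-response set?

u_2(P vs A) = 3
u_2(Q vs A) = 3
u_2(R vs A) = 1
u_2(S vs A) = 3
u_2(T vs A) = 4
max payoff 4 at {T}

argmax u_2 = {T}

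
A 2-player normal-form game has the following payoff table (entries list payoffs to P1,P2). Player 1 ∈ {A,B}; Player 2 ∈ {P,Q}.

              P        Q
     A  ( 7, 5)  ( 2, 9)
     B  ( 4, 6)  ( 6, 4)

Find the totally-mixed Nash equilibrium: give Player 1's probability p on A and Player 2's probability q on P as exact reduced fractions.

p=1/3, q=4/7

P1 indiff ⇒ q·7+(1-q)·2 = q·4+(1-q)·6 ⇒ q(3) = (1-q)(4) ⇒ q = 4/7
P2 indiff ⇒ p·5+(1-p)·6 = p·9+(1-p)·4 ⇒ p(-4) = (1-p)(-2) ⇒ p = 1/3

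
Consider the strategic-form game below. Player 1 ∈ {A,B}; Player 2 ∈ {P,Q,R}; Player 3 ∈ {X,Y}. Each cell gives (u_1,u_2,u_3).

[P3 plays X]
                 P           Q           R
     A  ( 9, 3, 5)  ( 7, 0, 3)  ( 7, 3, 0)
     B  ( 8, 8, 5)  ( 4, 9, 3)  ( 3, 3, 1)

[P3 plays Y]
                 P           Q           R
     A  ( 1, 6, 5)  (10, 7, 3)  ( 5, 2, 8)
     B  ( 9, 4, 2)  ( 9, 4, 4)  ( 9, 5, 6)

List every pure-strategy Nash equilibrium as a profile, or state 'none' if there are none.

PSNE = {(A,P,X), (A,Q,Y), (B,R,Y)}

(A,P,X): NE
(A,P,Y): not NE [P1→B gives 9>1; P2→Q gives 7>6]
(A,Q,X): not NE [P2→R gives 3>0]
(A,Q,Y): NE
(A,R,X): not NE [P3→Y gives 8>0]
(A,R,Y): not NE [P1→B gives 9>5; P2→Q gives 7>2]
(B,P,X): not NE [P1→A gives 9>8; P2→Q gives 9>8]
(B,P,Y): not NE [P2→R gives 5>4; P3→X gives 5>2]
(B,Q,X): not NE [P1→A gives 7>4; P3→Y gives 4>3]
(B,Q,Y): not NE [P1→A gives 10>9; P2→R gives 5>4]
(B,R,X): not NE [P1→A gives 7>3; P2→Q gives 9>3; P3→Y gives 6>1]
(B,R,Y): NE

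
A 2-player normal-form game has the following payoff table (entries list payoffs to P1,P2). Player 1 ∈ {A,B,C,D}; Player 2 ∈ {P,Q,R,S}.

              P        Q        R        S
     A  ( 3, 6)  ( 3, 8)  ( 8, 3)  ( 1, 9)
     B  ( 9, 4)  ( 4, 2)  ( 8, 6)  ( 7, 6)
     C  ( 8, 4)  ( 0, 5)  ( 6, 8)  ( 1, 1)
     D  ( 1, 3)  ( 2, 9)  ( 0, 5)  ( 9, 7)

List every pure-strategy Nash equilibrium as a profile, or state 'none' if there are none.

NE set: (B,R)

(A,P): not NE [P1→B gives 9>3; P2→S gives 9>6]
(A,Q): not NE [P1→B gives 4>3; P2→S gives 9>8]
(A,R): not NE [P2→S gives 9>3]
(A,S): not NE [P1→D gives 9>1]
(B,P): not NE [P2→S gives 6>4]
(B,Q): not NE [P2→S gives 6>2]
(B,R): NE
(B,S): not NE [P1→D gives 9>7]
(C,P): not NE [P1→B gives 9>8; P2→R gives 8>4]
(C,Q): not NE [P1→B gives 4>0; P2→R gives 8>5]
(C,R): not NE [P1→B gives 8>6]
(C,S): not NE [P1→D gives 9>1; P2→R gives 8>1]
(D,P): not NE [P1→B gives 9>1; P2→Q gives 9>3]
(D,Q): not NE [P1→B gives 4>2]
(D,R): not NE [P1→B gives 8>0; P2→Q gives 9>5]
(D,S): not NE [P2→Q gives 9>7]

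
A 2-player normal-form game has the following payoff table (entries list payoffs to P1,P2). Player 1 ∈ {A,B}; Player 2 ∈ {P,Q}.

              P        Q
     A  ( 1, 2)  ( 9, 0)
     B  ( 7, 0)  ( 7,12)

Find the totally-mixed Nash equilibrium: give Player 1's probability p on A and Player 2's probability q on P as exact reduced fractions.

P1 mixes 6/7 on A; P2 mixes 1/4 on P

P1 indiff ⇒ q·1+(1-q)·9 = q·7+(1-q)·7 ⇒ q(-6) = (1-q)(-2) ⇒ q = 1/4
P2 indiff ⇒ p·2+(1-p)·0 = p·0+(1-p)·12 ⇒ p(2) = (1-p)(12) ⇒ p = 6/7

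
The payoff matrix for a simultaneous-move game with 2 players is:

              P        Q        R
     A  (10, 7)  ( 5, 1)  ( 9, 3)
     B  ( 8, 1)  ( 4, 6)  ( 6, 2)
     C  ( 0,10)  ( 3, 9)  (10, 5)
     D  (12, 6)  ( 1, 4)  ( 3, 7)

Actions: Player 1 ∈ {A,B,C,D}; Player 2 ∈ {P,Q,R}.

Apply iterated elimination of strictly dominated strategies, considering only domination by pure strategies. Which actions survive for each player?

P1 drop B (A beats it: P:10>8 Q:5>4 R:9>6)
P2 drop Q (P beats it: A:7>1 C:10>9 D:6>4)
P1→{A,C,D} P2→{P,R}

IESDS → P1:{A,C,D} P2:{P,R}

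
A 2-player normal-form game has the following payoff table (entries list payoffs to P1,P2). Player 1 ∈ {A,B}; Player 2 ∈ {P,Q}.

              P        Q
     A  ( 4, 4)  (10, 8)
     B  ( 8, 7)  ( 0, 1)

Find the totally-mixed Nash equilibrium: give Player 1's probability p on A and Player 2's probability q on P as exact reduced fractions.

(p,q) = (3/5, 5/7)

P1 indiff ⇒ q·4+(1-q)·10 = q·8+(1-q)·0 ⇒ q(-4) = (1-q)(-10) ⇒ q = 5/7
P2 indiff ⇒ p·4+(1-p)·7 = p·8+(1-p)·1 ⇒ p(-4) = (1-p)(-6) ⇒ p = 3/5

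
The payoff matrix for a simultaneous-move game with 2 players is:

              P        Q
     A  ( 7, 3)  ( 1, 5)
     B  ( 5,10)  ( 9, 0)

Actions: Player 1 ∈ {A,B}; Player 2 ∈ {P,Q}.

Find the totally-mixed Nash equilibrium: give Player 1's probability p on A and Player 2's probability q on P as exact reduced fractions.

p=5/6, q=4/5

P1 indiff ⇒ q·7+(1-q)·1 = q·5+(1-q)·9 ⇒ q(2) = (1-q)(8) ⇒ q = 4/5
P2 indiff ⇒ p·3+(1-p)·10 = p·5+(1-p)·0 ⇒ p(-2) = (1-p)(-10) ⇒ p = 5/6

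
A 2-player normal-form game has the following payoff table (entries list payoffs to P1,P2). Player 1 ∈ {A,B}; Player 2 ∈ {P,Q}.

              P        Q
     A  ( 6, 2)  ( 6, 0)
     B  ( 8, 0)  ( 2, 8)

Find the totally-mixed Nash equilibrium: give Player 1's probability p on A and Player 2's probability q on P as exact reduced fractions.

P1 indiff ⇒ q·6+(1-q)·6 = q·8+(1-q)·2 ⇒ q(-2) = (1-q)(-4) ⇒ q = 2/3
P2 indiff ⇒ p·2+(1-p)·0 = p·0+(1-p)·8 ⇒ p(2) = (1-p)(8) ⇒ p = 4/5

(p,q) = (4/5, 2/3)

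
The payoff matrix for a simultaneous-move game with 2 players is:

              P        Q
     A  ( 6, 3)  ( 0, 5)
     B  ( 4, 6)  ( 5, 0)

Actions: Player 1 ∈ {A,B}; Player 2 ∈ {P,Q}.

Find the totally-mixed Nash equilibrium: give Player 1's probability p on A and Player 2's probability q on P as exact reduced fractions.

P1 indiff ⇒ q·6+(1-q)·0 = q·4+(1-q)·5 ⇒ q(2) = (1-q)(5) ⇒ q = 5/7
P2 indiff ⇒ p·3+(1-p)·6 = p·5+(1-p)·0 ⇒ p(-2) = (1-p)(-6) ⇒ p = 3/4

(p,q) = (3/4, 5/7)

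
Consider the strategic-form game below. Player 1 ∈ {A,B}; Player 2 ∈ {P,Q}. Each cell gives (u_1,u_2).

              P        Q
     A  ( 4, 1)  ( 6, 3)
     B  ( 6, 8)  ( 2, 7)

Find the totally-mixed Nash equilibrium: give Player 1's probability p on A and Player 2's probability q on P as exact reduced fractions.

P1 indiff ⇒ q·4+(1-q)·6 = q·6+(1-q)·2 ⇒ q(-2) = (1-q)(-4) ⇒ q = 2/3
P2 indiff ⇒ p·1+(1-p)·8 = p·3+(1-p)·7 ⇒ p(-2) = (1-p)(-1) ⇒ p = 1/3

p=1/3, q=2/3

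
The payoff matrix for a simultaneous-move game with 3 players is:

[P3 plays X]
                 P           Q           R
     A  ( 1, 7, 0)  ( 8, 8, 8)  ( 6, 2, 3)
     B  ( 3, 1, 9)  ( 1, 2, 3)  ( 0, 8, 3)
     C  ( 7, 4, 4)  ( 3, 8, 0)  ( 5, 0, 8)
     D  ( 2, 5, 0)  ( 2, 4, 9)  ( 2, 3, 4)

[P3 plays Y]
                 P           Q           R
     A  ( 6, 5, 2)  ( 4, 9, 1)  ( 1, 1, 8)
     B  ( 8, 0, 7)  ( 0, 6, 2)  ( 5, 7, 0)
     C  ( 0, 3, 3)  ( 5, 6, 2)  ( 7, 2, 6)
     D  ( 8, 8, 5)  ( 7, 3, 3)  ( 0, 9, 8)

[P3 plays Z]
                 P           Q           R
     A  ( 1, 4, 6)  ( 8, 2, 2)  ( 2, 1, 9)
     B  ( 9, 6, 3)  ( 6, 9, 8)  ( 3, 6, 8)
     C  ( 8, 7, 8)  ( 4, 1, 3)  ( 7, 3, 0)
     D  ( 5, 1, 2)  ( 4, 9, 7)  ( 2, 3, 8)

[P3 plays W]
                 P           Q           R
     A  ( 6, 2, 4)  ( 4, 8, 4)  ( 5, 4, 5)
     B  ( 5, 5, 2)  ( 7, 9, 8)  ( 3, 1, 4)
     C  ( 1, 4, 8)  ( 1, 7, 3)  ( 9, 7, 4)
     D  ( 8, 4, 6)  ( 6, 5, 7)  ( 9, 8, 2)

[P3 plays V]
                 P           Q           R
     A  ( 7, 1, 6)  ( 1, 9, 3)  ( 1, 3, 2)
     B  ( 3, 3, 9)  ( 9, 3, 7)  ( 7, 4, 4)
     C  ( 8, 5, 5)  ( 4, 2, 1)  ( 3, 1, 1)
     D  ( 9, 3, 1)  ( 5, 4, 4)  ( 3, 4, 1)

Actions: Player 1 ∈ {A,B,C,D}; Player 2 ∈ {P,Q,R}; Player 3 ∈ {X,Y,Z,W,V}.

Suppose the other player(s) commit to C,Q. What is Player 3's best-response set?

BR_3 = {Z,W}

u_3(X vs C,Q) = 0
u_3(Y vs C,Q) = 2
u_3(Z vs C,Q) = 3
u_3(W vs C,Q) = 3
u_3(V vs C,Q) = 1
max payoff 3 at {Z,W}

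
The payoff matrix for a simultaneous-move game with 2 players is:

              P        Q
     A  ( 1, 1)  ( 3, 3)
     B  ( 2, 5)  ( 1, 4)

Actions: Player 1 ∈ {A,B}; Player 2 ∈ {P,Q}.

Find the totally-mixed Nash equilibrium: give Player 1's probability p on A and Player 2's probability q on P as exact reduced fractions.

P1 indiff ⇒ q·1+(1-q)·3 = q·2+(1-q)·1 ⇒ q(-1) = (1-q)(-2) ⇒ q = 2/3
P2 indiff ⇒ p·1+(1-p)·5 = p·3+(1-p)·4 ⇒ p(-2) = (1-p)(-1) ⇒ p = 1/3

(p,q) = (1/3, 2/3)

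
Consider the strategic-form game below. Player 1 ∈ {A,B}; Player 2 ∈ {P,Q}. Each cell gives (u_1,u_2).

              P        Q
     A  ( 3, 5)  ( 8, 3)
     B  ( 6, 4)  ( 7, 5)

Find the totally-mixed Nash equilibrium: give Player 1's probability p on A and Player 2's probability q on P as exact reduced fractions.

p=1/3, q=1/4

P1 indiff ⇒ q·3+(1-q)·8 = q·6+(1-q)·7 ⇒ q(-3) = (1-q)(-1) ⇒ q = 1/4
P2 indiff ⇒ p·5+(1-p)·4 = p·3+(1-p)·5 ⇒ p(2) = (1-p)(1) ⇒ p = 1/3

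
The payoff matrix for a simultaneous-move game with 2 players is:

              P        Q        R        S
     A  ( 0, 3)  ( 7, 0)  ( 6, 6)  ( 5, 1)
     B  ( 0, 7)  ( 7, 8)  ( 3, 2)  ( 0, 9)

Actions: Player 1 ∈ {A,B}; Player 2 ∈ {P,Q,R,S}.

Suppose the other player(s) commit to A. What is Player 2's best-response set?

argmax u_2 = {R}

u_2(P vs A) = 3
u_2(Q vs A) = 0
u_2(R vs A) = 6
u_2(S vs A) = 1
max payoff 6 at {R}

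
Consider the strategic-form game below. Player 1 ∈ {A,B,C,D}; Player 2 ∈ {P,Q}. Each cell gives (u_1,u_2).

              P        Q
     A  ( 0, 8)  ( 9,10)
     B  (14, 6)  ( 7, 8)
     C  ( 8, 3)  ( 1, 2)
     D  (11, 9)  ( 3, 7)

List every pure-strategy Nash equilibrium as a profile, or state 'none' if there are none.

PSNE = {(A,Q)}

(A,P): not NE [P1→B gives 14>0; P2→Q gives 10>8]
(A,Q): NE
(B,P): not NE [P2→Q gives 8>6]
(B,Q): not NE [P1→A gives 9>7]
(C,P): not NE [P1→B gives 14>8]
(C,Q): not NE [P1→A gives 9>1; P2→P gives 3>2]
(D,P): not NE [P1→B gives 14>11]
(D,Q): not NE [P1→A gives 9>3; P2→P gives 9>7]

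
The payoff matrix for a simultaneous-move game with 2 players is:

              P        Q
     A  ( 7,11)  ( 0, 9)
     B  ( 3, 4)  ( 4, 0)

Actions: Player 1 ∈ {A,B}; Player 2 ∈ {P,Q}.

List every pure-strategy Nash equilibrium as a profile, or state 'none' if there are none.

(A,P): NE
(A,Q): not NE [P1→B gives 4>0; P2→P gives 11>9]
(B,P): not NE [P1→A gives 7>3]
(B,Q): not NE [P2→P gives 4>0]

Nash profiles: (A,P)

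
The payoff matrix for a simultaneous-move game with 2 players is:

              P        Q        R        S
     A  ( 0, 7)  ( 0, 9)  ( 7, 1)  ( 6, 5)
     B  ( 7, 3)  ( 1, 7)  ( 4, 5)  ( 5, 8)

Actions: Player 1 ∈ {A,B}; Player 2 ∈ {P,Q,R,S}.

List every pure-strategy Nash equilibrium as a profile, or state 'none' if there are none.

No pure NE.

(A,P): not NE [P1→B gives 7>0; P2→Q gives 9>7]
(A,Q): not NE [P1→B gives 1>0]
(A,R): not NE [P2→Q gives 9>1]
(A,S): not NE [P2→Q gives 9>5]
(B,P): not NE [P2→S gives 8>3]
(B,Q): not NE [P2→S gives 8>7]
(B,R): not NE [P1→A gives 7>4; P2→S gives 8>5]
(B,S): not NE [P1→A gives 6>5]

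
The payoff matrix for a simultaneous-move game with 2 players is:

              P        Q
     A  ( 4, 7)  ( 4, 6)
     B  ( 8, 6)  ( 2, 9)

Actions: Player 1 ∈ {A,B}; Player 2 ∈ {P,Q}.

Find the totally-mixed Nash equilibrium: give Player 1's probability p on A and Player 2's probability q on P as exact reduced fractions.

P1 indiff ⇒ q·4+(1-q)·4 = q·8+(1-q)·2 ⇒ q(-4) = (1-q)(-2) ⇒ q = 1/3
P2 indiff ⇒ p·7+(1-p)·6 = p·6+(1-p)·9 ⇒ p(1) = (1-p)(3) ⇒ p = 3/4

(p,q) = (3/4, 1/3)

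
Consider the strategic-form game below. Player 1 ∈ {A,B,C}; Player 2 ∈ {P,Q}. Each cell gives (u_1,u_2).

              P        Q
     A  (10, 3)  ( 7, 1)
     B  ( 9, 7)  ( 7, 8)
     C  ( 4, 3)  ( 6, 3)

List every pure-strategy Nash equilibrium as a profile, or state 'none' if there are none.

NE set: (A,P), (B,Q)

(A,P): NE
(A,Q): not NE [P2→P gives 3>1]
(B,P): not NE [P1→A gives 10>9; P2→Q gives 8>7]
(B,Q): NE
(C,P): not NE [P1→A gives 10>4]
(C,Q): not NE [P1→B gives 7>6]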